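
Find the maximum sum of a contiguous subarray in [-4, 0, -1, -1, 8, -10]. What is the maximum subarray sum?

Using Kadane's algorithm on [-4, 0, -1, -1, 8, -10]:

Scanning through the array:
Position 1 (value 0): max_ending_here = 0, max_so_far = 0
Position 2 (value -1): max_ending_here = -1, max_so_far = 0
Position 3 (value -1): max_ending_here = -1, max_so_far = 0
Position 4 (value 8): max_ending_here = 8, max_so_far = 8
Position 5 (value -10): max_ending_here = -2, max_so_far = 8

Maximum subarray: [8]
Maximum sum: 8

The maximum subarray is [8] with sum 8. This subarray runs from index 4 to index 4.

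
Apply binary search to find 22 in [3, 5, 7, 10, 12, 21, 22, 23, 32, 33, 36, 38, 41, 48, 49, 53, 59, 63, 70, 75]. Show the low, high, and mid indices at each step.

Binary search for 22 in [3, 5, 7, 10, 12, 21, 22, 23, 32, 33, 36, 38, 41, 48, 49, 53, 59, 63, 70, 75]:

lo=0, hi=19, mid=9, arr[mid]=33 -> 33 > 22, search left half
lo=0, hi=8, mid=4, arr[mid]=12 -> 12 < 22, search right half
lo=5, hi=8, mid=6, arr[mid]=22 -> Found target at index 6!

Binary search finds 22 at index 6 after 3 comparisons. The search repeatedly halves the search space by comparing with the middle element.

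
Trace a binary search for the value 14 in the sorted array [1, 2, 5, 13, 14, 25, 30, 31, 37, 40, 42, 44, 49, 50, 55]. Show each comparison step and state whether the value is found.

Binary search for 14 in [1, 2, 5, 13, 14, 25, 30, 31, 37, 40, 42, 44, 49, 50, 55]:

lo=0, hi=14, mid=7, arr[mid]=31 -> 31 > 14, search left half
lo=0, hi=6, mid=3, arr[mid]=13 -> 13 < 14, search right half
lo=4, hi=6, mid=5, arr[mid]=25 -> 25 > 14, search left half
lo=4, hi=4, mid=4, arr[mid]=14 -> Found target at index 4!

Binary search finds 14 at index 4 after 4 comparisons. The search repeatedly halves the search space by comparing with the middle element.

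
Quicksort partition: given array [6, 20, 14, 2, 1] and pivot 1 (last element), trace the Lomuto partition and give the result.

Lomuto partition with pivot = 1:

Initial array: [6, 20, 14, 2, 1]

arr[0]=6 > 1: no swap
arr[1]=20 > 1: no swap
arr[2]=14 > 1: no swap
arr[3]=2 > 1: no swap

Place pivot at position 0: [1, 20, 14, 2, 6]
Pivot position: 0

After partitioning with pivot 1, the array becomes [1, 20, 14, 2, 6]. The pivot is placed at index 0. All elements to the left of the pivot are <= 1, and all elements to the right are > 1.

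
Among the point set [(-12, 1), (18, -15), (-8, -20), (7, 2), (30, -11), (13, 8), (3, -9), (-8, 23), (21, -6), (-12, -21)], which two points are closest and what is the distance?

Computing all pairwise distances among 10 points:

d((-12, 1), (18, -15)) = 34.0
d((-12, 1), (-8, -20)) = 21.3776
d((-12, 1), (7, 2)) = 19.0263
d((-12, 1), (30, -11)) = 43.6807
d((-12, 1), (13, 8)) = 25.9615
d((-12, 1), (3, -9)) = 18.0278
d((-12, 1), (-8, 23)) = 22.3607
d((-12, 1), (21, -6)) = 33.7343
d((-12, 1), (-12, -21)) = 22.0
d((18, -15), (-8, -20)) = 26.4764
d((18, -15), (7, 2)) = 20.2485
d((18, -15), (30, -11)) = 12.6491
d((18, -15), (13, 8)) = 23.5372
d((18, -15), (3, -9)) = 16.1555
d((18, -15), (-8, 23)) = 46.0435
d((18, -15), (21, -6)) = 9.4868
d((18, -15), (-12, -21)) = 30.5941
d((-8, -20), (7, 2)) = 26.6271
d((-8, -20), (30, -11)) = 39.0512
d((-8, -20), (13, 8)) = 35.0
d((-8, -20), (3, -9)) = 15.5563
d((-8, -20), (-8, 23)) = 43.0
d((-8, -20), (21, -6)) = 32.2025
d((-8, -20), (-12, -21)) = 4.1231 <-- minimum
d((7, 2), (30, -11)) = 26.4197
d((7, 2), (13, 8)) = 8.4853
d((7, 2), (3, -9)) = 11.7047
d((7, 2), (-8, 23)) = 25.807
d((7, 2), (21, -6)) = 16.1245
d((7, 2), (-12, -21)) = 29.8329
d((30, -11), (13, 8)) = 25.4951
d((30, -11), (3, -9)) = 27.074
d((30, -11), (-8, 23)) = 50.9902
d((30, -11), (21, -6)) = 10.2956
d((30, -11), (-12, -21)) = 43.1741
d((13, 8), (3, -9)) = 19.7231
d((13, 8), (-8, 23)) = 25.807
d((13, 8), (21, -6)) = 16.1245
d((13, 8), (-12, -21)) = 38.2884
d((3, -9), (-8, 23)) = 33.8378
d((3, -9), (21, -6)) = 18.2483
d((3, -9), (-12, -21)) = 19.2094
d((-8, 23), (21, -6)) = 41.0122
d((-8, 23), (-12, -21)) = 44.1814
d((21, -6), (-12, -21)) = 36.2491

Closest pair: (-8, -20) and (-12, -21) with distance 4.1231

The closest pair is (-8, -20) and (-12, -21) with Euclidean distance 4.1231. For 10 points, brute-force pairwise comparison is shown above. For large n, the divide-and-conquer algorithm (sort by x, recurse on halves, check the dividing strip) achieves O(n log n).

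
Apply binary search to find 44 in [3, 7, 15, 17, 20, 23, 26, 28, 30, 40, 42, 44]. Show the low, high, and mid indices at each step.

Binary search for 44 in [3, 7, 15, 17, 20, 23, 26, 28, 30, 40, 42, 44]:

lo=0, hi=11, mid=5, arr[mid]=23 -> 23 < 44, search right half
lo=6, hi=11, mid=8, arr[mid]=30 -> 30 < 44, search right half
lo=9, hi=11, mid=10, arr[mid]=42 -> 42 < 44, search right half
lo=11, hi=11, mid=11, arr[mid]=44 -> Found target at index 11!

Binary search finds 44 at index 11 after 4 comparisons. The search repeatedly halves the search space by comparing with the middle element.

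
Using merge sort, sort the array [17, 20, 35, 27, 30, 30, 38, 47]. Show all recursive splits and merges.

Merge sort trace:

Split: [17, 20, 35, 27, 30, 30, 38, 47] -> [17, 20, 35, 27] and [30, 30, 38, 47]
  Split: [17, 20, 35, 27] -> [17, 20] and [35, 27]
    Split: [17, 20] -> [17] and [20]
    Merge: [17] + [20] -> [17, 20]
    Split: [35, 27] -> [35] and [27]
    Merge: [35] + [27] -> [27, 35]
  Merge: [17, 20] + [27, 35] -> [17, 20, 27, 35]
  Split: [30, 30, 38, 47] -> [30, 30] and [38, 47]
    Split: [30, 30] -> [30] and [30]
    Merge: [30] + [30] -> [30, 30]
    Split: [38, 47] -> [38] and [47]
    Merge: [38] + [47] -> [38, 47]
  Merge: [30, 30] + [38, 47] -> [30, 30, 38, 47]
Merge: [17, 20, 27, 35] + [30, 30, 38, 47] -> [17, 20, 27, 30, 30, 35, 38, 47]

Final sorted array: [17, 20, 27, 30, 30, 35, 38, 47]

The merge sort proceeds by recursively splitting the array and merging sorted halves.
After all merges, the sorted array is [17, 20, 27, 30, 30, 35, 38, 47].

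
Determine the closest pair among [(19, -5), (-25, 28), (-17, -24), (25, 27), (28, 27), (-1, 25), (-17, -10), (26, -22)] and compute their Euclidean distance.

Computing all pairwise distances among 8 points:

d((19, -5), (-25, 28)) = 55.0
d((19, -5), (-17, -24)) = 40.7063
d((19, -5), (25, 27)) = 32.5576
d((19, -5), (28, 27)) = 33.2415
d((19, -5), (-1, 25)) = 36.0555
d((19, -5), (-17, -10)) = 36.3456
d((19, -5), (26, -22)) = 18.3848
d((-25, 28), (-17, -24)) = 52.6118
d((-25, 28), (25, 27)) = 50.01
d((-25, 28), (28, 27)) = 53.0094
d((-25, 28), (-1, 25)) = 24.1868
d((-25, 28), (-17, -10)) = 38.833
d((-25, 28), (26, -22)) = 71.4213
d((-17, -24), (25, 27)) = 66.0681
d((-17, -24), (28, 27)) = 68.0147
d((-17, -24), (-1, 25)) = 51.5461
d((-17, -24), (-17, -10)) = 14.0
d((-17, -24), (26, -22)) = 43.0465
d((25, 27), (28, 27)) = 3.0 <-- minimum
d((25, 27), (-1, 25)) = 26.0768
d((25, 27), (-17, -10)) = 55.9732
d((25, 27), (26, -22)) = 49.0102
d((28, 27), (-1, 25)) = 29.0689
d((28, 27), (-17, -10)) = 58.258
d((28, 27), (26, -22)) = 49.0408
d((-1, 25), (-17, -10)) = 38.4838
d((-1, 25), (26, -22)) = 54.2033
d((-17, -10), (26, -22)) = 44.643

Closest pair: (25, 27) and (28, 27) with distance 3.0

The closest pair is (25, 27) and (28, 27) with Euclidean distance 3.0. For 8 points, brute-force pairwise comparison is shown above. For large n, the divide-and-conquer algorithm (sort by x, recurse on halves, check the dividing strip) achieves O(n log n).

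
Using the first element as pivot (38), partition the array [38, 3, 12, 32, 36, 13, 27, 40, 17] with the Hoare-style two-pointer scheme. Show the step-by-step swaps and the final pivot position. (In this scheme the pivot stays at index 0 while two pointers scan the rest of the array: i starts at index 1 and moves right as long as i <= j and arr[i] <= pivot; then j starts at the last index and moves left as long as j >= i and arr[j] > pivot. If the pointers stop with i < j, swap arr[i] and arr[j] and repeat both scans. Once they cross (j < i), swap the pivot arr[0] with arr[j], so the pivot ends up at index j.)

Hoare-style two-pointer partition with pivot = 38:

Initial array: [38, 3, 12, 32, 36, 13, 27, 40, 17]

Pointers start at i = 1, j = 8.
i stops at index 7 (arr[7]=40 > 38), j stops at index 8 (arr[8]=17 <= 38): swap arr[7] and arr[8], array becomes [38, 3, 12, 32, 36, 13, 27, 17, 40]
i ends at 8, j ends at 7: the pointers have crossed (j < i), so scanning stops.

Swap pivot arr[0] with arr[7] to place pivot at position 7: [17, 3, 12, 32, 36, 13, 27, 38, 40]
Pivot position: 7

After partitioning with pivot 38, the array becomes [17, 3, 12, 32, 36, 13, 27, 38, 40]. The pivot is placed at index 7. All elements to the left of the pivot are <= 38, and all elements to the right are > 38.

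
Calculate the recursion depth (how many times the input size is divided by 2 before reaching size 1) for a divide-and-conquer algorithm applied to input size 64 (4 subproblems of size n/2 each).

For divide and conquer with division factor 2:

Problem sizes at each level:
Level 0: 64
Level 1: 32
Level 2: 16
Level 3: 8
Level 4: 4
Level 5: 2
Level 6: 1

The root is level 0 and the size-1 base case is level 6 (the tree spans levels 0 through 6, i.e. 7 levels counting the root), so the depth is the number of divisions: log_2(64) = 6

The recursion tree depth is log_2(64) = 6. At each level, the problem size is divided by 2, so it takes 6 divisions to reduce to a base case of size 1. The algorithm makes 4 recursive calls at each level.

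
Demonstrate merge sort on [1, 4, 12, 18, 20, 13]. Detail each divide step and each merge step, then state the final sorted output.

Merge sort trace:

Split: [1, 4, 12, 18, 20, 13] -> [1, 4, 12] and [18, 20, 13]
  Split: [1, 4, 12] -> [1] and [4, 12]
    Split: [4, 12] -> [4] and [12]
    Merge: [4] + [12] -> [4, 12]
  Merge: [1] + [4, 12] -> [1, 4, 12]
  Split: [18, 20, 13] -> [18] and [20, 13]
    Split: [20, 13] -> [20] and [13]
    Merge: [20] + [13] -> [13, 20]
  Merge: [18] + [13, 20] -> [13, 18, 20]
Merge: [1, 4, 12] + [13, 18, 20] -> [1, 4, 12, 13, 18, 20]

Final sorted array: [1, 4, 12, 13, 18, 20]

The merge sort proceeds by recursively splitting the array and merging sorted halves.
After all merges, the sorted array is [1, 4, 12, 13, 18, 20].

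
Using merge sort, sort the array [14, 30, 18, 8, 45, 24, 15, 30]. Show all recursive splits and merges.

Merge sort trace:

Split: [14, 30, 18, 8, 45, 24, 15, 30] -> [14, 30, 18, 8] and [45, 24, 15, 30]
  Split: [14, 30, 18, 8] -> [14, 30] and [18, 8]
    Split: [14, 30] -> [14] and [30]
    Merge: [14] + [30] -> [14, 30]
    Split: [18, 8] -> [18] and [8]
    Merge: [18] + [8] -> [8, 18]
  Merge: [14, 30] + [8, 18] -> [8, 14, 18, 30]
  Split: [45, 24, 15, 30] -> [45, 24] and [15, 30]
    Split: [45, 24] -> [45] and [24]
    Merge: [45] + [24] -> [24, 45]
    Split: [15, 30] -> [15] and [30]
    Merge: [15] + [30] -> [15, 30]
  Merge: [24, 45] + [15, 30] -> [15, 24, 30, 45]
Merge: [8, 14, 18, 30] + [15, 24, 30, 45] -> [8, 14, 15, 18, 24, 30, 30, 45]

Final sorted array: [8, 14, 15, 18, 24, 30, 30, 45]

The merge sort proceeds by recursively splitting the array and merging sorted halves.
After all merges, the sorted array is [8, 14, 15, 18, 24, 30, 30, 45].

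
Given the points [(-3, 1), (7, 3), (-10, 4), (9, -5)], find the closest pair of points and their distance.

Computing all pairwise distances among 4 points:

d((-3, 1), (7, 3)) = 10.198
d((-3, 1), (-10, 4)) = 7.6158 <-- minimum
d((-3, 1), (9, -5)) = 13.4164
d((7, 3), (-10, 4)) = 17.0294
d((7, 3), (9, -5)) = 8.2462
d((-10, 4), (9, -5)) = 21.0238

Closest pair: (-3, 1) and (-10, 4) with distance 7.6158

The closest pair is (-3, 1) and (-10, 4) with Euclidean distance 7.6158. For 4 points, brute-force pairwise comparison is shown above. For large n, the divide-and-conquer algorithm (sort by x, recurse on halves, check the dividing strip) achieves O(n log n).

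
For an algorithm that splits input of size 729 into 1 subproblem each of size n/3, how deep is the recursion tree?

For divide and conquer with division factor 3:

Problem sizes at each level:
Level 0: 729
Level 1: 243
Level 2: 81
Level 3: 27
Level 4: 9
Level 5: 3
Level 6: 1

The root is level 0 and the size-1 base case is level 6 (the tree spans levels 0 through 6, i.e. 7 levels counting the root), so the depth is the number of divisions: log_3(729) = 6

The recursion tree depth is log_3(729) = 6. At each level, the problem size is divided by 3, so it takes 6 divisions to reduce to a base case of size 1. The algorithm makes 1 recursive call at each level.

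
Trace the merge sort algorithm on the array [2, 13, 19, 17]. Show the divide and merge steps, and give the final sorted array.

Merge sort trace:

Split: [2, 13, 19, 17] -> [2, 13] and [19, 17]
  Split: [2, 13] -> [2] and [13]
  Merge: [2] + [13] -> [2, 13]
  Split: [19, 17] -> [19] and [17]
  Merge: [19] + [17] -> [17, 19]
Merge: [2, 13] + [17, 19] -> [2, 13, 17, 19]

Final sorted array: [2, 13, 17, 19]

The merge sort proceeds by recursively splitting the array and merging sorted halves.
After all merges, the sorted array is [2, 13, 17, 19].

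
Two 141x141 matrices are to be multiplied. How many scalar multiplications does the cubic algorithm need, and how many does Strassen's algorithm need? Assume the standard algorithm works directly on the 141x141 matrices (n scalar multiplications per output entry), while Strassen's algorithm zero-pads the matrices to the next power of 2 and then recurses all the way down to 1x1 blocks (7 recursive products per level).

Matrix multiplication for 141x141 matrices:

Strassen's algorithm requires power-of-2 dimensions. Pad 141x141 to 256x256 (next power of 2).

Standard algorithm: 141^3 = 2803221 multiplications
Strassen's algorithm: 7^(log2(256)) = 7^8 = 5764801 multiplications
Difference: 2803221 - 5764801 = -2961580 (Strassen uses MORE here due to padding overhead — for small or just-over-power-of-2 n, padding can outweigh the per-level savings)

Standard: 2803221 multiplications (141^3). Strassen: 5764801 multiplications (7^8, after padding to 256x256). Strassen reduces 8 recursive multiplications to 7 at each level.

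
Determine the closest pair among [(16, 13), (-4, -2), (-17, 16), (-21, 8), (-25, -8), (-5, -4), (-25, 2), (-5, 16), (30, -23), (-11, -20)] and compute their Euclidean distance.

Computing all pairwise distances among 10 points:

d((16, 13), (-4, -2)) = 25.0
d((16, 13), (-17, 16)) = 33.1361
d((16, 13), (-21, 8)) = 37.3363
d((16, 13), (-25, -8)) = 46.0652
d((16, 13), (-5, -4)) = 27.0185
d((16, 13), (-25, 2)) = 42.45
d((16, 13), (-5, 16)) = 21.2132
d((16, 13), (30, -23)) = 38.6264
d((16, 13), (-11, -20)) = 42.638
d((-4, -2), (-17, 16)) = 22.2036
d((-4, -2), (-21, 8)) = 19.7231
d((-4, -2), (-25, -8)) = 21.8403
d((-4, -2), (-5, -4)) = 2.2361 <-- minimum
d((-4, -2), (-25, 2)) = 21.3776
d((-4, -2), (-5, 16)) = 18.0278
d((-4, -2), (30, -23)) = 39.9625
d((-4, -2), (-11, -20)) = 19.3132
d((-17, 16), (-21, 8)) = 8.9443
d((-17, 16), (-25, -8)) = 25.2982
d((-17, 16), (-5, -4)) = 23.3238
d((-17, 16), (-25, 2)) = 16.1245
d((-17, 16), (-5, 16)) = 12.0
d((-17, 16), (30, -23)) = 61.0737
d((-17, 16), (-11, -20)) = 36.4966
d((-21, 8), (-25, -8)) = 16.4924
d((-21, 8), (-5, -4)) = 20.0
d((-21, 8), (-25, 2)) = 7.2111
d((-21, 8), (-5, 16)) = 17.8885
d((-21, 8), (30, -23)) = 59.6825
d((-21, 8), (-11, -20)) = 29.7321
d((-25, -8), (-5, -4)) = 20.3961
d((-25, -8), (-25, 2)) = 10.0
d((-25, -8), (-5, 16)) = 31.241
d((-25, -8), (30, -23)) = 57.0088
d((-25, -8), (-11, -20)) = 18.4391
d((-5, -4), (-25, 2)) = 20.8806
d((-5, -4), (-5, 16)) = 20.0
d((-5, -4), (30, -23)) = 39.8246
d((-5, -4), (-11, -20)) = 17.088
d((-25, 2), (-5, 16)) = 24.4131
d((-25, 2), (30, -23)) = 60.4152
d((-25, 2), (-11, -20)) = 26.0768
d((-5, 16), (30, -23)) = 52.4023
d((-5, 16), (-11, -20)) = 36.4966
d((30, -23), (-11, -20)) = 41.1096

Closest pair: (-4, -2) and (-5, -4) with distance 2.2361

The closest pair is (-4, -2) and (-5, -4) with Euclidean distance 2.2361. For 10 points, brute-force pairwise comparison is shown above. For large n, the divide-and-conquer algorithm (sort by x, recurse on halves, check the dividing strip) achieves O(n log n).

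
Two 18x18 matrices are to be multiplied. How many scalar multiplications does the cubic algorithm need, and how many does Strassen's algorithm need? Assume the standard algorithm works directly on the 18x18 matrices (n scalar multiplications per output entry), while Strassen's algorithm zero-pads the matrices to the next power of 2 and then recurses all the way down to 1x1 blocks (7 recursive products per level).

Matrix multiplication for 18x18 matrices:

Strassen's algorithm requires power-of-2 dimensions. Pad 18x18 to 32x32 (next power of 2).

Standard algorithm: 18^3 = 5832 multiplications
Strassen's algorithm: 7^(log2(32)) = 7^5 = 16807 multiplications
Difference: 5832 - 16807 = -10975 (Strassen uses MORE here due to padding overhead — for small or just-over-power-of-2 n, padding can outweigh the per-level savings)

Standard: 5832 multiplications (18^3). Strassen: 16807 multiplications (7^5, after padding to 32x32). Strassen reduces 8 recursive multiplications to 7 at each level.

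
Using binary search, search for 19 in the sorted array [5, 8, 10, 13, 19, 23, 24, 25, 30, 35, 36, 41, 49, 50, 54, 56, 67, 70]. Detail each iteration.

Binary search for 19 in [5, 8, 10, 13, 19, 23, 24, 25, 30, 35, 36, 41, 49, 50, 54, 56, 67, 70]:

lo=0, hi=17, mid=8, arr[mid]=30 -> 30 > 19, search left half
lo=0, hi=7, mid=3, arr[mid]=13 -> 13 < 19, search right half
lo=4, hi=7, mid=5, arr[mid]=23 -> 23 > 19, search left half
lo=4, hi=4, mid=4, arr[mid]=19 -> Found target at index 4!

Binary search finds 19 at index 4 after 4 comparisons. The search repeatedly halves the search space by comparing with the middle element.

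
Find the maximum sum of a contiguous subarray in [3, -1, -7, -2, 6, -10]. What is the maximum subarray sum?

Using Kadane's algorithm on [3, -1, -7, -2, 6, -10]:

Scanning through the array:
Position 1 (value -1): max_ending_here = 2, max_so_far = 3
Position 2 (value -7): max_ending_here = -5, max_so_far = 3
Position 3 (value -2): max_ending_here = -2, max_so_far = 3
Position 4 (value 6): max_ending_here = 6, max_so_far = 6
Position 5 (value -10): max_ending_here = -4, max_so_far = 6

Maximum subarray: [6]
Maximum sum: 6

The maximum subarray is [6] with sum 6. This subarray runs from index 4 to index 4.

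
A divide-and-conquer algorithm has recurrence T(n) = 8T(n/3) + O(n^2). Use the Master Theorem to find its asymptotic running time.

Master Theorem for T(n) = 8T(n/3) + O(n^2):

a = 8, b = 3, c = 2
log_b(a) = log_3(8) = 1.8928

Case 3: c = 2 > log_3(8) = 1.8928
T(n) = O(n^2) = O(n^2)

For T(n) = 8T(n/3) + O(n^2): log_3(8) = 1.8928. This is Case 3 of the Master Theorem (c > log_b(a), work dominated by root), giving O(n^2).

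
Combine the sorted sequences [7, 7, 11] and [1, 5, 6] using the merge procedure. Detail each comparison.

Merging process:

Compare 7 vs 1: take 1 from right. Merged: [1]
Compare 7 vs 5: take 5 from right. Merged: [1, 5]
Compare 7 vs 6: take 6 from right. Merged: [1, 5, 6]
Append remaining from left: [7, 7, 11]. Merged: [1, 5, 6, 7, 7, 11]

Final merged array: [1, 5, 6, 7, 7, 11]
Total comparisons: 3

The merged array is [1, 5, 6, 7, 7, 11], requiring 3 comparisons. The merge step runs in O(n) time where n is the total number of elements.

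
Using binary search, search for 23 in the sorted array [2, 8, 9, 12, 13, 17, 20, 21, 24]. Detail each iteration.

Binary search for 23 in [2, 8, 9, 12, 13, 17, 20, 21, 24]:

lo=0, hi=8, mid=4, arr[mid]=13 -> 13 < 23, search right half
lo=5, hi=8, mid=6, arr[mid]=20 -> 20 < 23, search right half
lo=7, hi=8, mid=7, arr[mid]=21 -> 21 < 23, search right half
lo=8, hi=8, mid=8, arr[mid]=24 -> 24 > 23, search left half
lo=8 > hi=7, target 23 not found

Binary search determines that 23 is not in the array after 4 comparisons. The search space was exhausted without finding the target.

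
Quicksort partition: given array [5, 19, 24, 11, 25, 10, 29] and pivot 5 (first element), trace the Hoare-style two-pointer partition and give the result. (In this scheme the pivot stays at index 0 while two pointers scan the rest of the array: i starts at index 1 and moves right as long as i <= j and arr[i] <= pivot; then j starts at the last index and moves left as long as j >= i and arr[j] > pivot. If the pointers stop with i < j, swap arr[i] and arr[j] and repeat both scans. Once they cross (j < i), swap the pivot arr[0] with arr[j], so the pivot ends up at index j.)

Hoare-style two-pointer partition with pivot = 5:

Initial array: [5, 19, 24, 11, 25, 10, 29]

Pointers start at i = 1, j = 6.
i ends at 1, j ends at 0: the pointers have crossed (j < i), so scanning stops.

j = 0, so swapping arr[0] with arr[j] leaves the pivot at position 0: [5, 19, 24, 11, 25, 10, 29]
Pivot position: 0

After partitioning with pivot 5, the array becomes [5, 19, 24, 11, 25, 10, 29]. The pivot is placed at index 0. All elements to the left of the pivot are <= 5, and all elements to the right are > 5.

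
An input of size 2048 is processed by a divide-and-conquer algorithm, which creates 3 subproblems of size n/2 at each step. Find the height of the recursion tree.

For divide and conquer with division factor 2:

Problem sizes at each level:
Level 0: 2048
Level 1: 1024
Level 2: 512
Level 3: 256
Level 4: 128
Level 5: 64
Level 6: 32
Level 7: 16
Level 8: 8
Level 9: 4
Level 10: 2
Level 11: 1

The root is level 0 and the size-1 base case is level 11 (the tree spans levels 0 through 11, i.e. 12 levels counting the root), so the depth is the number of divisions: log_2(2048) = 11

The recursion tree depth is log_2(2048) = 11. At each level, the problem size is divided by 2, so it takes 11 divisions to reduce to a base case of size 1. The algorithm makes 3 recursive calls at each level.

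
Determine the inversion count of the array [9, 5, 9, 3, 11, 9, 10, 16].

Finding inversions in [9, 5, 9, 3, 11, 9, 10, 16]:

(0, 1): arr[0]=9 > arr[1]=5
(0, 3): arr[0]=9 > arr[3]=3
(1, 3): arr[1]=5 > arr[3]=3
(2, 3): arr[2]=9 > arr[3]=3
(4, 5): arr[4]=11 > arr[5]=9
(4, 6): arr[4]=11 > arr[6]=10

Total inversions: 6

The array has 6 inversion(s): (0,1), (0,3), (1,3), (2,3), (4,5), (4,6). Each pair (i,j) satisfies i < j and arr[i] > arr[j].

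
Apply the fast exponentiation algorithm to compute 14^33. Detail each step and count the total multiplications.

Computing 14^33 by squaring (build up from 14^1; each line after the first costs one multiplication):

14^1 = 14
14^2 = (14^1)^2 = 14^2 = 196
14^4 = (14^2)^2 = 196^2 = 38416
14^8 = (14^4)^2 = 38416^2 = 1475789056
14^16 = (14^8)^2 = 1475789056^2 = 2177953337809371136
14^32 = (14^16)^2 = 2177953337809371136^2 = 4743480741674980702700443299789930496
14^33 = 14 * 14^32 = 14 * 4743480741674980702700443299789930496 = 66408730383449729837806206197059026944

Result: 66408730383449729837806206197059026944
Multiplications needed: 6 (6 lines after 14^1)

14^33 = 66408730383449729837806206197059026944. Using exponentiation by squaring, this requires 6 multiplications. The key idea: if the exponent is even, square the half-power; if odd, multiply by the base once.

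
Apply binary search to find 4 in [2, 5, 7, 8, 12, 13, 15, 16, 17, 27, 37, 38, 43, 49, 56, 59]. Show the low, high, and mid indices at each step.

Binary search for 4 in [2, 5, 7, 8, 12, 13, 15, 16, 17, 27, 37, 38, 43, 49, 56, 59]:

lo=0, hi=15, mid=7, arr[mid]=16 -> 16 > 4, search left half
lo=0, hi=6, mid=3, arr[mid]=8 -> 8 > 4, search left half
lo=0, hi=2, mid=1, arr[mid]=5 -> 5 > 4, search left half
lo=0, hi=0, mid=0, arr[mid]=2 -> 2 < 4, search right half
lo=1 > hi=0, target 4 not found

Binary search determines that 4 is not in the array after 4 comparisons. The search space was exhausted without finding the target.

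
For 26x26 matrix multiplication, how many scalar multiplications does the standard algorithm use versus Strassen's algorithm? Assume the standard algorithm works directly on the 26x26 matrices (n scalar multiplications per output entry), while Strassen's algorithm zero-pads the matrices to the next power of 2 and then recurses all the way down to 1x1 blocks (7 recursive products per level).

Matrix multiplication for 26x26 matrices:

Strassen's algorithm requires power-of-2 dimensions. Pad 26x26 to 32x32 (next power of 2).

Standard algorithm: 26^3 = 17576 multiplications
Strassen's algorithm: 7^(log2(32)) = 7^5 = 16807 multiplications
Savings: 17576 - 16807 = 769 multiplications

Standard: 17576 multiplications (26^3). Strassen: 16807 multiplications (7^5, after padding to 32x32). Strassen reduces 8 recursive multiplications to 7 at each level.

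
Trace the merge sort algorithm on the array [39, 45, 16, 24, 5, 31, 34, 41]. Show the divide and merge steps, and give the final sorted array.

Merge sort trace:

Split: [39, 45, 16, 24, 5, 31, 34, 41] -> [39, 45, 16, 24] and [5, 31, 34, 41]
  Split: [39, 45, 16, 24] -> [39, 45] and [16, 24]
    Split: [39, 45] -> [39] and [45]
    Merge: [39] + [45] -> [39, 45]
    Split: [16, 24] -> [16] and [24]
    Merge: [16] + [24] -> [16, 24]
  Merge: [39, 45] + [16, 24] -> [16, 24, 39, 45]
  Split: [5, 31, 34, 41] -> [5, 31] and [34, 41]
    Split: [5, 31] -> [5] and [31]
    Merge: [5] + [31] -> [5, 31]
    Split: [34, 41] -> [34] and [41]
    Merge: [34] + [41] -> [34, 41]
  Merge: [5, 31] + [34, 41] -> [5, 31, 34, 41]
Merge: [16, 24, 39, 45] + [5, 31, 34, 41] -> [5, 16, 24, 31, 34, 39, 41, 45]

Final sorted array: [5, 16, 24, 31, 34, 39, 41, 45]

The merge sort proceeds by recursively splitting the array and merging sorted halves.
After all merges, the sorted array is [5, 16, 24, 31, 34, 39, 41, 45].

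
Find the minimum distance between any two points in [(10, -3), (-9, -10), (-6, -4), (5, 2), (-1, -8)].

Computing all pairwise distances among 5 points:

d((10, -3), (-9, -10)) = 20.2485
d((10, -3), (-6, -4)) = 16.0312
d((10, -3), (5, 2)) = 7.0711
d((10, -3), (-1, -8)) = 12.083
d((-9, -10), (-6, -4)) = 6.7082
d((-9, -10), (5, 2)) = 18.4391
d((-9, -10), (-1, -8)) = 8.2462
d((-6, -4), (5, 2)) = 12.53
d((-6, -4), (-1, -8)) = 6.4031 <-- minimum
d((5, 2), (-1, -8)) = 11.6619

Closest pair: (-6, -4) and (-1, -8) with distance 6.4031

The closest pair is (-6, -4) and (-1, -8) with Euclidean distance 6.4031. For 5 points, brute-force pairwise comparison is shown above. For large n, the divide-and-conquer algorithm (sort by x, recurse on halves, check the dividing strip) achieves O(n log n).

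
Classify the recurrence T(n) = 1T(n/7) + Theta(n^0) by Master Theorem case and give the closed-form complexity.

Master Theorem for T(n) = 1T(n/7) + O(n^0):

a = 1, b = 7, c = 0
log_b(a) = log_7(1) = 0.0000

Case 2: c = 0 = log_7(1) = 0.0000
T(n) = O(n^0 log n) = O(log n)

For T(n) = 1T(n/7) + O(n^0): log_7(1) = 0.0000. This is Case 2 of the Master Theorem (c = log_b(a), equal work at all levels), giving O(log n).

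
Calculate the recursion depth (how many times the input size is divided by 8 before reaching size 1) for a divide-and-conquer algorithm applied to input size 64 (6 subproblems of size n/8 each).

For divide and conquer with division factor 8:

Problem sizes at each level:
Level 0: 64
Level 1: 8
Level 2: 1

The root is level 0 and the size-1 base case is level 2 (the tree spans levels 0 through 2, i.e. 3 levels counting the root), so the depth is the number of divisions: log_8(64) = 2

The recursion tree depth is log_8(64) = 2. At each level, the problem size is divided by 8, so it takes 2 divisions to reduce to a base case of size 1. The algorithm makes 6 recursive calls at each level.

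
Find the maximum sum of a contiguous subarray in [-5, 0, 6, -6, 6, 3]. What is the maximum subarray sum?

Using Kadane's algorithm on [-5, 0, 6, -6, 6, 3]:

Scanning through the array:
Position 1 (value 0): max_ending_here = 0, max_so_far = 0
Position 2 (value 6): max_ending_here = 6, max_so_far = 6
Position 3 (value -6): max_ending_here = 0, max_so_far = 6
Position 4 (value 6): max_ending_here = 6, max_so_far = 6
Position 5 (value 3): max_ending_here = 9, max_so_far = 9

Maximum subarray: [0, 6, -6, 6, 3]
Maximum sum: 9

The maximum subarray is [0, 6, -6, 6, 3] with sum 9. This subarray runs from index 1 to index 5.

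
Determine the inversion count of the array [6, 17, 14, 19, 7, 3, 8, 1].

Finding inversions in [6, 17, 14, 19, 7, 3, 8, 1]:

(0, 5): arr[0]=6 > arr[5]=3
(0, 7): arr[0]=6 > arr[7]=1
(1, 2): arr[1]=17 > arr[2]=14
(1, 4): arr[1]=17 > arr[4]=7
(1, 5): arr[1]=17 > arr[5]=3
(1, 6): arr[1]=17 > arr[6]=8
(1, 7): arr[1]=17 > arr[7]=1
(2, 4): arr[2]=14 > arr[4]=7
(2, 5): arr[2]=14 > arr[5]=3
(2, 6): arr[2]=14 > arr[6]=8
(2, 7): arr[2]=14 > arr[7]=1
(3, 4): arr[3]=19 > arr[4]=7
(3, 5): arr[3]=19 > arr[5]=3
(3, 6): arr[3]=19 > arr[6]=8
(3, 7): arr[3]=19 > arr[7]=1
(4, 5): arr[4]=7 > arr[5]=3
(4, 7): arr[4]=7 > arr[7]=1
(5, 7): arr[5]=3 > arr[7]=1
(6, 7): arr[6]=8 > arr[7]=1

Total inversions: 19

The array has 19 inversion(s): (0,5), (0,7), (1,2), (1,4), (1,5), (1,6), (1,7), (2,4), (2,5), (2,6), (2,7), (3,4), (3,5), (3,6), (3,7), (4,5), (4,7), (5,7), (6,7). Each pair (i,j) satisfies i < j and arr[i] > arr[j].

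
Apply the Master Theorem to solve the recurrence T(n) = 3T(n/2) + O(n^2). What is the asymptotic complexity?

Master Theorem for T(n) = 3T(n/2) + O(n^2):

a = 3, b = 2, c = 2
log_b(a) = log_2(3) = 1.5850

Case 3: c = 2 > log_2(3) = 1.5850
T(n) = O(n^2) = O(n^2)

For T(n) = 3T(n/2) + O(n^2): log_2(3) = 1.5850. This is Case 3 of the Master Theorem (c > log_b(a), work dominated by root), giving O(n^2).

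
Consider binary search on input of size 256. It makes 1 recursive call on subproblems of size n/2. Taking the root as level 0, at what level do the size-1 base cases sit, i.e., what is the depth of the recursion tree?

For divide and conquer with division factor 2:

Problem sizes at each level:
Level 0: 256
Level 1: 128
Level 2: 64
Level 3: 32
Level 4: 16
Level 5: 8
Level 6: 4
Level 7: 2
Level 8: 1

The root is level 0 and the size-1 base case is level 8 (the tree spans levels 0 through 8, i.e. 9 levels counting the root), so the depth is the number of divisions: log_2(256) = 8

The recursion tree depth is log_2(256) = 8. At each level, the problem size is divided by 2, so it takes 8 divisions to reduce to a base case of size 1. The algorithm makes 1 recursive call at each level.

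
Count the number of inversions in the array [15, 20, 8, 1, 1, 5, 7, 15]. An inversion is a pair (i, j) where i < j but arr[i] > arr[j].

Finding inversions in [15, 20, 8, 1, 1, 5, 7, 15]:

(0, 2): arr[0]=15 > arr[2]=8
(0, 3): arr[0]=15 > arr[3]=1
(0, 4): arr[0]=15 > arr[4]=1
(0, 5): arr[0]=15 > arr[5]=5
(0, 6): arr[0]=15 > arr[6]=7
(1, 2): arr[1]=20 > arr[2]=8
(1, 3): arr[1]=20 > arr[3]=1
(1, 4): arr[1]=20 > arr[4]=1
(1, 5): arr[1]=20 > arr[5]=5
(1, 6): arr[1]=20 > arr[6]=7
(1, 7): arr[1]=20 > arr[7]=15
(2, 3): arr[2]=8 > arr[3]=1
(2, 4): arr[2]=8 > arr[4]=1
(2, 5): arr[2]=8 > arr[5]=5
(2, 6): arr[2]=8 > arr[6]=7

Total inversions: 15

The array has 15 inversion(s): (0,2), (0,3), (0,4), (0,5), (0,6), (1,2), (1,3), (1,4), (1,5), (1,6), (1,7), (2,3), (2,4), (2,5), (2,6). Each pair (i,j) satisfies i < j and arr[i] > arr[j].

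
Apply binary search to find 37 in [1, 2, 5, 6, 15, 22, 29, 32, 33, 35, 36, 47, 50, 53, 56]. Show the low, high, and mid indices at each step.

Binary search for 37 in [1, 2, 5, 6, 15, 22, 29, 32, 33, 35, 36, 47, 50, 53, 56]:

lo=0, hi=14, mid=7, arr[mid]=32 -> 32 < 37, search right half
lo=8, hi=14, mid=11, arr[mid]=47 -> 47 > 37, search left half
lo=8, hi=10, mid=9, arr[mid]=35 -> 35 < 37, search right half
lo=10, hi=10, mid=10, arr[mid]=36 -> 36 < 37, search right half
lo=11 > hi=10, target 37 not found

Binary search determines that 37 is not in the array after 4 comparisons. The search space was exhausted without finding the target.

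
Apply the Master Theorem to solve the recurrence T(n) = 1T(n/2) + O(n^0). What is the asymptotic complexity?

Master Theorem for T(n) = 1T(n/2) + O(n^0):

a = 1, b = 2, c = 0
log_b(a) = log_2(1) = 0.0000

Case 2: c = 0 = log_2(1) = 0.0000
T(n) = O(n^0 log n) = O(log n)

For T(n) = 1T(n/2) + O(n^0): log_2(1) = 0.0000. This is Case 2 of the Master Theorem (c = log_b(a), equal work at all levels), giving O(log n).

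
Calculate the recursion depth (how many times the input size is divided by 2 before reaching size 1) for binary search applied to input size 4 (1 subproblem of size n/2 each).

For divide and conquer with division factor 2:

Problem sizes at each level:
Level 0: 4
Level 1: 2
Level 2: 1

The root is level 0 and the size-1 base case is level 2 (the tree spans levels 0 through 2, i.e. 3 levels counting the root), so the depth is the number of divisions: log_2(4) = 2

The recursion tree depth is log_2(4) = 2. At each level, the problem size is divided by 2, so it takes 2 divisions to reduce to a base case of size 1. The algorithm makes 1 recursive call at each level.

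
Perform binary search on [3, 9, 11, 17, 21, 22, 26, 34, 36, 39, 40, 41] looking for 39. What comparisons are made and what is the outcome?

Binary search for 39 in [3, 9, 11, 17, 21, 22, 26, 34, 36, 39, 40, 41]:

lo=0, hi=11, mid=5, arr[mid]=22 -> 22 < 39, search right half
lo=6, hi=11, mid=8, arr[mid]=36 -> 36 < 39, search right half
lo=9, hi=11, mid=10, arr[mid]=40 -> 40 > 39, search left half
lo=9, hi=9, mid=9, arr[mid]=39 -> Found target at index 9!

Binary search finds 39 at index 9 after 4 comparisons. The search repeatedly halves the search space by comparing with the middle element.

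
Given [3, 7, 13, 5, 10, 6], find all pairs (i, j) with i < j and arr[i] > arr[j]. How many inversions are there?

Finding inversions in [3, 7, 13, 5, 10, 6]:

(1, 3): arr[1]=7 > arr[3]=5
(1, 5): arr[1]=7 > arr[5]=6
(2, 3): arr[2]=13 > arr[3]=5
(2, 4): arr[2]=13 > arr[4]=10
(2, 5): arr[2]=13 > arr[5]=6
(4, 5): arr[4]=10 > arr[5]=6

Total inversions: 6

The array has 6 inversion(s): (1,3), (1,5), (2,3), (2,4), (2,5), (4,5). Each pair (i,j) satisfies i < j and arr[i] > arr[j].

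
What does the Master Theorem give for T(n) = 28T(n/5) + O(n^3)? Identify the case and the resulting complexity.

Master Theorem for T(n) = 28T(n/5) + O(n^3):

a = 28, b = 5, c = 3
log_b(a) = log_5(28) = 2.0704

Case 3: c = 3 > log_5(28) = 2.0704
T(n) = O(n^3) = O(n^3)

For T(n) = 28T(n/5) + O(n^3): log_5(28) = 2.0704. This is Case 3 of the Master Theorem (c > log_b(a), work dominated by root), giving O(n^3).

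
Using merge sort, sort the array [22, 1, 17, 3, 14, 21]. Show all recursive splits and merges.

Merge sort trace:

Split: [22, 1, 17, 3, 14, 21] -> [22, 1, 17] and [3, 14, 21]
  Split: [22, 1, 17] -> [22] and [1, 17]
    Split: [1, 17] -> [1] and [17]
    Merge: [1] + [17] -> [1, 17]
  Merge: [22] + [1, 17] -> [1, 17, 22]
  Split: [3, 14, 21] -> [3] and [14, 21]
    Split: [14, 21] -> [14] and [21]
    Merge: [14] + [21] -> [14, 21]
  Merge: [3] + [14, 21] -> [3, 14, 21]
Merge: [1, 17, 22] + [3, 14, 21] -> [1, 3, 14, 17, 21, 22]

Final sorted array: [1, 3, 14, 17, 21, 22]

The merge sort proceeds by recursively splitting the array and merging sorted halves.
After all merges, the sorted array is [1, 3, 14, 17, 21, 22].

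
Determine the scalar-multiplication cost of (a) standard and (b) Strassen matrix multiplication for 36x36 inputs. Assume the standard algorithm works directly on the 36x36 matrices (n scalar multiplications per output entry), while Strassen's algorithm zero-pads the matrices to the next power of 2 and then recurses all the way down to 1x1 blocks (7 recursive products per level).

Matrix multiplication for 36x36 matrices:

Strassen's algorithm requires power-of-2 dimensions. Pad 36x36 to 64x64 (next power of 2).

Standard algorithm: 36^3 = 46656 multiplications
Strassen's algorithm: 7^(log2(64)) = 7^6 = 117649 multiplications
Difference: 46656 - 117649 = -70993 (Strassen uses MORE here due to padding overhead — for small or just-over-power-of-2 n, padding can outweigh the per-level savings)

Standard: 46656 multiplications (36^3). Strassen: 117649 multiplications (7^6, after padding to 64x64). Strassen reduces 8 recursive multiplications to 7 at each level.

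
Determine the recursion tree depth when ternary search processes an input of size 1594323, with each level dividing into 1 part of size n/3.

For divide and conquer with division factor 3:

Problem sizes at each level:
Level 0: 1594323
Level 1: 531441
Level 2: 177147
Level 3: 59049
Level 4: 19683
Level 5: 6561
Level 6: 2187
Level 7: 729
Level 8: 243
Level 9: 81
Level 10: 27
Level 11: 9
Level 12: 3
Level 13: 1

The root is level 0 and the size-1 base case is level 13 (the tree spans levels 0 through 13, i.e. 14 levels counting the root), so the depth is the number of divisions: log_3(1594323) = 13

The recursion tree depth is log_3(1594323) = 13. At each level, the problem size is divided by 3, so it takes 13 divisions to reduce to a base case of size 1. The algorithm makes 1 recursive call at each level.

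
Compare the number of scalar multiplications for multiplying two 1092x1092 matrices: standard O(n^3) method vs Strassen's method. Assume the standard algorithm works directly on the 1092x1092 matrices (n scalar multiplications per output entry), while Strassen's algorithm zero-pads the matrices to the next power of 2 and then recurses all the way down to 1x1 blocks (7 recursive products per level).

Matrix multiplication for 1092x1092 matrices:

Strassen's algorithm requires power-of-2 dimensions. Pad 1092x1092 to 2048x2048 (next power of 2).

Standard algorithm: 1092^3 = 1302170688 multiplications
Strassen's algorithm: 7^(log2(2048)) = 7^11 = 1977326743 multiplications
Difference: 1302170688 - 1977326743 = -675156055 (Strassen uses MORE here due to padding overhead — for small or just-over-power-of-2 n, padding can outweigh the per-level savings)

Standard: 1302170688 multiplications (1092^3). Strassen: 1977326743 multiplications (7^11, after padding to 2048x2048). Strassen reduces 8 recursive multiplications to 7 at each level.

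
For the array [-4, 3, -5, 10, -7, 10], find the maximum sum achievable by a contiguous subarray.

Using Kadane's algorithm on [-4, 3, -5, 10, -7, 10]:

Scanning through the array:
Position 1 (value 3): max_ending_here = 3, max_so_far = 3
Position 2 (value -5): max_ending_here = -2, max_so_far = 3
Position 3 (value 10): max_ending_here = 10, max_so_far = 10
Position 4 (value -7): max_ending_here = 3, max_so_far = 10
Position 5 (value 10): max_ending_here = 13, max_so_far = 13

Maximum subarray: [10, -7, 10]
Maximum sum: 13

The maximum subarray is [10, -7, 10] with sum 13. This subarray runs from index 3 to index 5.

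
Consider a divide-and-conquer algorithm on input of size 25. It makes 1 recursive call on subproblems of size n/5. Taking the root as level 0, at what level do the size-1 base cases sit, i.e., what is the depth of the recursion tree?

For divide and conquer with division factor 5:

Problem sizes at each level:
Level 0: 25
Level 1: 5
Level 2: 1

The root is level 0 and the size-1 base case is level 2 (the tree spans levels 0 through 2, i.e. 3 levels counting the root), so the depth is the number of divisions: log_5(25) = 2

The recursion tree depth is log_5(25) = 2. At each level, the problem size is divided by 5, so it takes 2 divisions to reduce to a base case of size 1. The algorithm makes 1 recursive call at each level.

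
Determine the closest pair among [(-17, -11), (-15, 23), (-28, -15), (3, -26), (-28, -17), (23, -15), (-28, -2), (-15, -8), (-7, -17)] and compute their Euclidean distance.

Computing all pairwise distances among 9 points:

d((-17, -11), (-15, 23)) = 34.0588
d((-17, -11), (-28, -15)) = 11.7047
d((-17, -11), (3, -26)) = 25.0
d((-17, -11), (-28, -17)) = 12.53
d((-17, -11), (23, -15)) = 40.1995
d((-17, -11), (-28, -2)) = 14.2127
d((-17, -11), (-15, -8)) = 3.6056
d((-17, -11), (-7, -17)) = 11.6619
d((-15, 23), (-28, -15)) = 40.1622
d((-15, 23), (3, -26)) = 52.2015
d((-15, 23), (-28, -17)) = 42.0595
d((-15, 23), (23, -15)) = 53.7401
d((-15, 23), (-28, -2)) = 28.178
d((-15, 23), (-15, -8)) = 31.0
d((-15, 23), (-7, -17)) = 40.7922
d((-28, -15), (3, -26)) = 32.8938
d((-28, -15), (-28, -17)) = 2.0 <-- minimum
d((-28, -15), (23, -15)) = 51.0
d((-28, -15), (-28, -2)) = 13.0
d((-28, -15), (-15, -8)) = 14.7648
d((-28, -15), (-7, -17)) = 21.095
d((3, -26), (-28, -17)) = 32.28
d((3, -26), (23, -15)) = 22.8254
d((3, -26), (-28, -2)) = 39.2046
d((3, -26), (-15, -8)) = 25.4558
d((3, -26), (-7, -17)) = 13.4536
d((-28, -17), (23, -15)) = 51.0392
d((-28, -17), (-28, -2)) = 15.0
d((-28, -17), (-15, -8)) = 15.8114
d((-28, -17), (-7, -17)) = 21.0
d((23, -15), (-28, -2)) = 52.6308
d((23, -15), (-15, -8)) = 38.6394
d((23, -15), (-7, -17)) = 30.0666
d((-28, -2), (-15, -8)) = 14.3178
d((-28, -2), (-7, -17)) = 25.807
d((-15, -8), (-7, -17)) = 12.0416

Closest pair: (-28, -15) and (-28, -17) with distance 2.0

The closest pair is (-28, -15) and (-28, -17) with Euclidean distance 2.0. For 9 points, brute-force pairwise comparison is shown above. For large n, the divide-and-conquer algorithm (sort by x, recurse on halves, check the dividing strip) achieves O(n log n).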